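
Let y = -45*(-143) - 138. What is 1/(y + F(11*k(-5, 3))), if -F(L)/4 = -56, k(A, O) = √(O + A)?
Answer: 1/6521 ≈ 0.00015335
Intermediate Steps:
k(A, O) = √(A + O)
F(L) = 224 (F(L) = -4*(-56) = 224)
y = 6297 (y = 6435 - 138 = 6297)
1/(y + F(11*k(-5, 3))) = 1/(6297 + 224) = 1/6521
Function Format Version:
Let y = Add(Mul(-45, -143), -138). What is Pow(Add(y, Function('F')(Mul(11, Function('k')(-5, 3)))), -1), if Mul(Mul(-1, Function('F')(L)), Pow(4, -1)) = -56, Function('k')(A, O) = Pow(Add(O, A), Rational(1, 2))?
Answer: Rational(1, 6521) ≈ 0.00015335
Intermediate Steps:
Function('k')(A, O) = Pow(Add(A, O), Rational(1, 2))
Function('F')(L) = 224 (Function('F')(L) = Mul(-4, -56) = 224)
y = 6297 (y = Add(6435, -138) = 6297)
Pow(Add(y, Function('F')(Mul(11, Function('k')(-5, 3)))), -1) = Pow(Add(6297, 224), -1) = Pow(6521, -1) = Rational(1, 6521)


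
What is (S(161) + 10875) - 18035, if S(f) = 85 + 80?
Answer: -6995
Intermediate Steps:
S(f) = 165
(S(161) + 10875) - 18035 = (165 + 10875) - 18035 = 11040 - 18035 = -6995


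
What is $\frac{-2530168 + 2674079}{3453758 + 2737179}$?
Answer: $\frac{143911}{6190937} \approx 0.023245$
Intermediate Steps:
$\frac{-2530168 + 2674079}{3453758 + 2737179} = \frac{143911}{6190937}$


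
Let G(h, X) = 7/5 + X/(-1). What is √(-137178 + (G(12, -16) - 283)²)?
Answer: I*√1665866/5 ≈ 258.14*I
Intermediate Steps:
G(h, X) = 7/5 - X (G(h, X) = 7*(⅕) + X*(-1) = 7/5 - X)
√(-137178 + (G(12, -16) - 283)²) = √(-137178 + ((7/5 - 1*(-16)) - 283)²) = √(-137178 + ((7/5 + 16) - 283)²) = √(-137178 + (87/5 - 283)²) = √(-137178 + (-1328/5)²) = √(-137178 + 1763584/25) = √(-1665866/25) = I*√1665866/5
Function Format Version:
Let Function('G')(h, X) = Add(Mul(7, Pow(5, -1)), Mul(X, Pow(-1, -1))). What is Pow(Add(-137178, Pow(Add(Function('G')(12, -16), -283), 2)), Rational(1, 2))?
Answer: Mul(Rational(1, 5), I, Pow(1665866, Rational(1, 2))) ≈ Mul(258.14, I)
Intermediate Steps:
Function('G')(h, X) = Add(Rational(7, 5), Mul(-1, X)) (Function('G')(h, X) = Add(Mul(7, Rational(1, 5)), Mul(X, -1)) = Add(Rational(7, 5), Mul(-1, X)))
Pow(Add(-137178, Pow(Add(Function('G')(12, -16), -283), 2)), Rational(1, 2)) = Pow(Add(-137178, Pow(Add(Add(Rational(7, 5), Mul(-1, -16)), -283), 2)), Rational(1, 2)) = Pow(Add(-137178, Pow(Add(Add(Rational(7, 5), 16), -283), 2)), Rational(1, 2)) = Pow(Add(-137178, Pow(Add(Rational(87, 5), -283), 2)), Rational(1, 2)) = Pow(Add(-137178, Pow(Rational(-1328, 5), 2)), Rational(1, 2)) = Pow(Add(-137178, Rational(1763584, 25)), Rational(1, 2)) = Pow(Rational(-1665866, 25), Rational(1, 2)) = Mul(Rational(1, 5), I, Pow(1665866, Rational(1, 2)))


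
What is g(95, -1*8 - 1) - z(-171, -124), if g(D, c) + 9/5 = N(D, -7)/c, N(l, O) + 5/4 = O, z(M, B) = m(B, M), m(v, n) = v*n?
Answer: -1272293/60 ≈ -21205.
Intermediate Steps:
m(v, n) = n*v
z(M, B) = B*M (z(M, B) = M*B = B*M)
N(l, O) = -5/4 + O
g(D, c) = -9/5 - 33/(4*c) (g(D, c) = -9/5 + (-5/4 - 7)/c = -9/5 - 33/(4*c))
g(95, -1*8 - 1) - z(-171, -124) = 3*(-55 - 12*(-1*8 - 1))/(20*(-1*8 - 1)) - (-124)*(-171) = 3*(-55 - 12*(-8 - 1))/(20*(-8 - 1)) - 1*21204 = (3/20)*(-55 - 12*(-9))/(-9) - 21204 = (3/20)*(-⅑)*(-55 + 108) - 21204 = (3/20)*(-⅑)*53 - 21204 = -53/60 - 21204 = -1272293/60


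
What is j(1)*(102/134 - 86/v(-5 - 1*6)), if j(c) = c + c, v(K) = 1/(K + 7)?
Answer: 46198/67 ≈ 689.52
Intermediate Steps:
v(K) = 1/(7 + K)
j(c) = 2*c
j(1)*(102/134 - 86/v(-5 - 1*6)) = (2*1)*(102/134 - (172 - 516)) = 2*(102*(1/134) - 86/(1/(7 + (-5 - 6)))) = 2*(51/67 - 86/(1/(7 - 11))) = 2*(51/67 - 86/(1/(-4))) = 2*(51/67 - 86/(-¼)) = 2*(51/67 - 86*(-4)) = 2*(51/67 + 344) = 2*(23099/67) = 46198/67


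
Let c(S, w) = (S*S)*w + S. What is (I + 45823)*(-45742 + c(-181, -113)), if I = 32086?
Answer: -291996387644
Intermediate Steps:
c(S, w) = S + w*S² (c(S, w) = S²*w + S = w*S² + S = S + w*S²)
(I + 45823)*(-45742 + c(-181, -113)) = (32086 + 45823)*(-45742 - 181*(1 - 181*(-113))) = 77909*(-45742 - 181*(1 + 20453)) = 77909*(-45742 - 181*20454) = 77909*(-45742 - 3702174) = 77909*(-3747916) = -291996387644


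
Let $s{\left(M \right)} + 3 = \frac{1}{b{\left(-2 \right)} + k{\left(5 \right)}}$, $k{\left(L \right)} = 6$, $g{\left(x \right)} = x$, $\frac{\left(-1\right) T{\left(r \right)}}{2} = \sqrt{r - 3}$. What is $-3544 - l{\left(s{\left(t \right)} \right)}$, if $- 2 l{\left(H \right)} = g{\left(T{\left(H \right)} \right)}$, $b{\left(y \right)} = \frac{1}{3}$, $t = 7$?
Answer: $-3544 - \frac{i \sqrt{2109}}{19} \approx -3544.0 - 2.417 i$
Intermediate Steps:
$T{\left(r \right)} = - 2 \sqrt{-3 + r}$ ($T{\left(r \right)} = - 2 \sqrt{r - 3} = - 2 \sqrt{-3 + r}$)
$b{\left(y \right)} = \frac{1}{3}$
$s{\left(M \right)} = - \frac{54}{19}$ ($s{\left(M \right)} = -3 + \frac{1}{\frac{1}{3} + 6} = -3 + \frac{1}{\frac{19}{3}} = -3 + \frac{3}{19} = - \frac{54}{19}$)
$l{\left(H \right)} = \sqrt{-3 + H}$ ($l{\left(H \right)} = - \frac{\left(-2\right) \sqrt{-3 + H}}{2} = \sqrt{-3 + H}$)
$-3544 - l{\left(s{\left(t \right)} \right)} = -3544 - \sqrt{-3 - \frac{54}{19}} = -3544 - \sqrt{- \frac{111}{19}} = -3544 - \frac{i \sqrt{2109}}{19}$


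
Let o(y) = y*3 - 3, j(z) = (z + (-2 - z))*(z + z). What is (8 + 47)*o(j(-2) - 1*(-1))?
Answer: 1320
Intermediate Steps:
j(z) = -4*z
o(y) = -3 + 3*y (o(y) = 3*y - 3 = -3 + 3*y)
(8 + 47)*o(j(-2) - 1*(-1)) = (8 + 47)*(-3 + 3*(-4*(-2) - 1*(-1))) = 55*(-3 + 3*(8 + 1)) = 55*(-3 + 3*9) = 55*(-3 + 27) = 55*24 = 1320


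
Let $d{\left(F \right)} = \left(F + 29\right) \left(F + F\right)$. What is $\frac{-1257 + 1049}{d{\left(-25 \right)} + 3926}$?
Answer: $- \frac{104}{1863} \approx -0.055824$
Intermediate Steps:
$d{\left(F \right)} = 2 F \left(29 + F\right)$ ($d{\left(F \right)} = \left(29 + F\right) 2 F = 2 F \left(29 + F\right)$)
$\frac{-1257 + 1049}{d{\left(-25 \right)} + 3926} = \frac{-1257 + 1049}{2 \left(-25\right) \left(29 - 25\right) + 3926} = - \frac{208}{2 \left(-25\right) 4 + 3926} = - \frac{208}{-200 + 3926} = - \frac{208}{3726} = \left(-208\right) \frac{1}{3726} = - \frac{104}{1863}$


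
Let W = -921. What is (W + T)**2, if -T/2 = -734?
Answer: 299209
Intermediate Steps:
T = 1468 (T = -2*(-734) = 1468)
(W + T)**2 = (-921 + 1468)**2 = 547**2 = 299209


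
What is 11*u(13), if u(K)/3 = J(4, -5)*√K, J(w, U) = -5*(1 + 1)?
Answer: -330*√13 ≈ -1189.8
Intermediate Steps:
J(w, U) = -10 (J(w, U) = -5*2 = -10)
u(K) = -30*√K (u(K) = 3*(-10*√K) = -30*√K)
11*u(13) = 11*(-30*√13) = -330*√13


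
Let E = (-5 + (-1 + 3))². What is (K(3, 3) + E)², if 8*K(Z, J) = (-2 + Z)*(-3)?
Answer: 4761/64 ≈ 74.391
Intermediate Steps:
K(Z, J) = ¾ - 3*Z/8 (K(Z, J) = ((-2 + Z)*(-3))/8 = (6 - 3*Z)/8 = ¾ - 3*Z/8)
E = 9 (E = (-5 + 2)² = (-3)² = 9)
(K(3, 3) + E)² = ((¾ - 3/8*3) + 9)² = ((¾ - 9/8) + 9)² = (-3/8 + 9)² = (69/8)² = 4761/64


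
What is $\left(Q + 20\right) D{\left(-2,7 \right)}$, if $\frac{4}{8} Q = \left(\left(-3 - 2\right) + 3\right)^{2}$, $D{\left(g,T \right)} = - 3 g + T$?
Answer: $364$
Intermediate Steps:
$D{\left(g,T \right)} = T - 3 g$
$Q = 8$ ($Q = 2 \left(\left(-3 - 2\right) + 3\right)^{2} = 2 \left(-5 + 3\right)^{2} = 2 \left(-2\right)^{2} = 2 \cdot 4 = 8$)
$\left(Q + 20\right) D{\left(-2,7 \right)} = \left(8 + 20\right) \left(7 - -6\right) = 28 \left(7 + 6\right) = 28 \cdot 13 = 364$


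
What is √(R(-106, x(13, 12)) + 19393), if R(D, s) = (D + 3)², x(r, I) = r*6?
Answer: √30002 ≈ 173.21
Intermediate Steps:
x(r, I) = 6*r
R(D, s) = (3 + D)²
√(R(-106, x(13, 12)) + 19393) = √((3 - 106)² + 19393) = √((-103)² + 19393) = √(10609 + 19393) = √30002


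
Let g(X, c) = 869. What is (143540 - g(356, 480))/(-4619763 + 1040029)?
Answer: -142671/3579734 ≈ -0.039855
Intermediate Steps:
(143540 - g(356, 480))/(-4619763 + 1040029) = (143540 - 1*869)/(-4619763 + 1040029) = (143540 - 869)/(-3579734) = 142671*(-1/3579734) = -142671/3579734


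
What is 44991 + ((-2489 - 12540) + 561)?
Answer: 30523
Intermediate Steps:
44991 + ((-2489 - 12540) + 561) = 44991 + (-15029 + 561) = 44991 - 14468 = 30523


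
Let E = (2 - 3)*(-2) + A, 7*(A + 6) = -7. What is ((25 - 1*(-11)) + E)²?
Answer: 961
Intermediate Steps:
A = -7 (A = -6 + (⅐)*(-7) = -6 - 1 = -7)
E = -5 (E = (2 - 3)*(-2) - 7 = -1*(-2) - 7 = 2 - 7 = -5)
((25 - 1*(-11)) + E)² = ((25 - 1*(-11)) - 5)² = ((25 + 11) - 5)² = (36 - 5)² = 31² = 961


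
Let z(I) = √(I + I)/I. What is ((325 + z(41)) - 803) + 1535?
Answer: 1057 + √82/41 ≈ 1057.2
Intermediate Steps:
z(I) = √2/√I (z(I) = √(2*I)/I = (√2*√I)/I = √2/√I)
((325 + z(41)) - 803) + 1535 = ((325 + √2/√41) - 803) + 1535 = ((325 + √2*(√41/41)) - 803) + 1535 = ((325 + √82/41) - 803) + 1535 = (-478 + √82/41) + 1535 = 1057 + √82/41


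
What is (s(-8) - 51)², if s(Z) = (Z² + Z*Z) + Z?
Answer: 4761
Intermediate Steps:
s(Z) = Z + 2*Z² (s(Z) = (Z² + Z²) + Z = 2*Z² + Z = Z + 2*Z²)
(s(-8) - 51)² = (-8*(1 + 2*(-8)) - 51)² = (-8*(1 - 16) - 51)² = (-8*(-15) - 51)² = (120 - 51)² = 69² = 4761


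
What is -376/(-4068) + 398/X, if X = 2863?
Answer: 673888/2911671 ≈ 0.23144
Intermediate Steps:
-376/(-4068) + 398/X = -376/(-4068) + 398/2863 = -376*(-1/4068) + 398*(1/2863) = 94/1017 + 398/2863 = 673888/2911671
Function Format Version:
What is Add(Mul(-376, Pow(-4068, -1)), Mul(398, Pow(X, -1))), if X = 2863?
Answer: Rational(673888, 2911671) ≈ 0.23144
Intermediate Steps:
Add(Mul(-376, Pow(-4068, -1)), Mul(398, Pow(X, -1))) = Add(Mul(-376, Pow(-4068, -1)), Mul(398, Pow(2863, -1))) = Add(Mul(-376, Rational(-1, 4068)), Mul(398, Rational(1, 2863))) = Add(Rational(94, 1017), Rational(398, 2863)) = Rational(673888, 2911671)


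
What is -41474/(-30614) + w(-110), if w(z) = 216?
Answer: 3327049/15307 ≈ 217.35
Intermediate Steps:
-41474/(-30614) + w(-110) = -41474/(-30614) + 216 = -41474*(-1/30614) + 216 = 20737/15307 + 216 = 3327049/15307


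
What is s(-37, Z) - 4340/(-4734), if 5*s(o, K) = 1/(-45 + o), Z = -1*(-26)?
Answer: 887333/970470 ≈ 0.91433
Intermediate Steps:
Z = 26
s(o, K) = 1/(5*(-45 + o))
s(-37, Z) - 4340/(-4734) = 1/(5*(-45 - 37)) - 4340/(-4734) = (⅕)/(-82) - 4340*(-1/4734) = (⅕)*(-1/82) + 2170/2367 = -1/410 + 2170/2367 = 887333/970470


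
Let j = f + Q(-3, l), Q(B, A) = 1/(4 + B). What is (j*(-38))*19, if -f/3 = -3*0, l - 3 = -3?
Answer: -722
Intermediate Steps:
l = 0 (l = 3 - 3 = 0)
f = 0 (f = -(-9)*0 = -3*0 = 0)
j = 1 (j = 0 + 1/(4 - 3) = 0 + 1/1 = 0 + 1 = 1)
(j*(-38))*19 = (1*(-38))*19 = -38*19 = -722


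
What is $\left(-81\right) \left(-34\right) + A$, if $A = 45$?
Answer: $2799$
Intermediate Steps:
$\left(-81\right) \left(-34\right) + A = \left(-81\right) \left(-34\right) + 45 = 2754 + 45 = 2799$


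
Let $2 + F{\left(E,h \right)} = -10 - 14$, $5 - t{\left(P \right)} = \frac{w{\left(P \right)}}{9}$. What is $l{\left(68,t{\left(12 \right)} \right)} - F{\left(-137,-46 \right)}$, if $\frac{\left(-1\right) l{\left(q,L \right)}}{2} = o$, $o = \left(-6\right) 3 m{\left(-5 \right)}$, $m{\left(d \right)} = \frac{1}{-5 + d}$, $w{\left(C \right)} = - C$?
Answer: $\frac{112}{5} \approx 22.4$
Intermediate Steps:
$o = \frac{9}{5}$ ($o = \frac{\left(-6\right) 3}{-5 - 5} = - \frac{18}{-10} = \left(-18\right) \left(- \frac{1}{10}\right) = \frac{9}{5} \approx 1.8$)
$t{\left(P \right)} = 5 + \frac{P}{9}$ ($t{\left(P \right)} = 5 - \frac{\left(-1\right) P}{9} = 5 - - P \frac{1}{9} = 5 - - \frac{P}{9} = 5 + \frac{P}{9}$)
$F{\left(E,h \right)} = -26$ ($F{\left(E,h \right)} = -2 - 24 = -26$)
$l{\left(q,L \right)} = - \frac{18}{5}$ ($l{\left(q,L \right)} = \left(-2\right) \frac{9}{5} = - \frac{18}{5}$)
$l{\left(68,t{\left(12 \right)} \right)} - F{\left(-137,-46 \right)} = - \frac{18}{5} - -26 = - \frac{18}{5} + 26 = \frac{112}{5}$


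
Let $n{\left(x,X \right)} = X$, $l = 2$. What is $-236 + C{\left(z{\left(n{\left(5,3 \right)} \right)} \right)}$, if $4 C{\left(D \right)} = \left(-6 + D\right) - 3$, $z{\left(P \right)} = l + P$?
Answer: $-237$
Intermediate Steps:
$z{\left(P \right)} = 2 + P$
$C{\left(D \right)} = - \frac{9}{4} + \frac{D}{4}$ ($C{\left(D \right)} = \frac{\left(-6 + D\right) - 3}{4} = \frac{-9 + D}{4} = - \frac{9}{4} + \frac{D}{4}$)
$-236 + C{\left(z{\left(n{\left(5,3 \right)} \right)} \right)} = -236 - \left(\frac{9}{4} - \frac{2 + 3}{4}\right) = -236 + \left(- \frac{9}{4} + \frac{1}{4} \cdot 5\right) = -236 + \left(- \frac{9}{4} + \frac{5}{4}\right) = -236 - 1 = -237$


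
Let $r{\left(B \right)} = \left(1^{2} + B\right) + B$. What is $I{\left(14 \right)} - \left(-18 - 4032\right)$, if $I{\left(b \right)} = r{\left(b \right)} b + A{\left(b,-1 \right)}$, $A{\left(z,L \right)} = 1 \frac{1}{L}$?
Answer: $4455$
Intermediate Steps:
$A{\left(z,L \right)} = \frac{1}{L}$
$r{\left(B \right)} = 1 + 2 B$ ($r{\left(B \right)} = \left(1 + B\right) + B = 1 + 2 B$)
$I{\left(b \right)} = -1 + b \left(1 + 2 b\right)$ ($I{\left(b \right)} = \left(1 + 2 b\right) b + \frac{1}{-1} = b \left(1 + 2 b\right) - 1 = -1 + b \left(1 + 2 b\right)$)
$I{\left(14 \right)} - \left(-18 - 4032\right) = \left(-1 + 14 \left(1 + 2 \cdot 14\right)\right) - \left(-18 - 4032\right) = \left(-1 + 14 \left(1 + 28\right)\right) - \left(-18 - 4032\right) = \left(-1 + 14 \cdot 29\right) - -4050 = \left(-1 + 406\right) + 4050 = 405 + 4050 = 4455$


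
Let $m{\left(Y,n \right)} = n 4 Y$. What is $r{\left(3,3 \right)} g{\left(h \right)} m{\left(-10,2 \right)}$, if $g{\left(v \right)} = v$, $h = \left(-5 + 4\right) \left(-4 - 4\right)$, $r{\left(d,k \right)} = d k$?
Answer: $-5760$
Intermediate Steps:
$h = 8$ ($h = \left(-1\right) \left(-8\right) = 8$)
$m{\left(Y,n \right)} = 4 Y n$ ($m{\left(Y,n \right)} = 4 n Y = 4 Y n$)
$r{\left(3,3 \right)} g{\left(h \right)} m{\left(-10,2 \right)} = 3 \cdot 3 \cdot 8 \cdot 4 \left(-10\right) 2 = 9 \cdot 8 \left(-80\right) = 72 \left(-80\right) = -5760$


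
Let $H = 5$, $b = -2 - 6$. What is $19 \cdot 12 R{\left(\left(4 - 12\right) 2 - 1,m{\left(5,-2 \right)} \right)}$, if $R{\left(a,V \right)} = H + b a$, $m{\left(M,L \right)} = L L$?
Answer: $32148$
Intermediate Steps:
$b = -8$ ($b = -2 - 6 = -8$)
$m{\left(M,L \right)} = L^{2}$
$R{\left(a,V \right)} = 5 - 8 a$
$19 \cdot 12 R{\left(\left(4 - 12\right) 2 - 1,m{\left(5,-2 \right)} \right)} = 19 \cdot 12 \left(5 - 8 \left(\left(4 - 12\right) 2 - 1\right)\right) = 228 \left(5 - 8 \left(\left(4 - 12\right) 2 - 1\right)\right) = 228 \left(5 - 8 \left(\left(-8\right) 2 - 1\right)\right) = 228 \left(5 - 8 \left(-16 - 1\right)\right) = 228 \left(5 - -136\right) = 228 \left(5 + 136\right) = 228 \cdot 141 = 32148$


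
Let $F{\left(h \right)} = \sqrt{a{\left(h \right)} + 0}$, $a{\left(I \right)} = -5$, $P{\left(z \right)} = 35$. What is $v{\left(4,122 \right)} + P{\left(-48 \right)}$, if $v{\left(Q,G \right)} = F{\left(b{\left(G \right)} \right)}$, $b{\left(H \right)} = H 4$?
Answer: $35 + i \sqrt{5} \approx 35.0 + 2.2361 i$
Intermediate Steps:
$b{\left(H \right)} = 4 H$
$F{\left(h \right)} = i \sqrt{5}$ ($F{\left(h \right)} = \sqrt{-5 + 0} = \sqrt{-5} = i \sqrt{5}$)
$v{\left(Q,G \right)} = i \sqrt{5}$
$v{\left(4,122 \right)} + P{\left(-48 \right)} = i \sqrt{5} + 35 = 35 + i \sqrt{5}$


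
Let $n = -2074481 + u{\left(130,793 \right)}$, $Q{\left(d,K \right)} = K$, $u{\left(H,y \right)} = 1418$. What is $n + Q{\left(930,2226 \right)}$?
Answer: $-2070837$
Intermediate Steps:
$n = -2073063$ ($n = -2074481 + 1418 = -2073063$)
$n + Q{\left(930,2226 \right)} = -2073063 + 2226 = -2070837$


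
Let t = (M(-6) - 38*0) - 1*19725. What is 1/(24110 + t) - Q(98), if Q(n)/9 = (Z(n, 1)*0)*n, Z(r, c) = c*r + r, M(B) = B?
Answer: 1/4379 ≈ 0.00022836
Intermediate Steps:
Z(r, c) = r + c*r
t = -19731 (t = (-6 - 38*0) - 1*19725 = (-6 + 0) - 19725 = -6 - 19725 = -19731)
Q(n) = 0 (Q(n) = 9*(((n*(1 + 1))*0)*n) = 9*(((n*2)*0)*n) = 9*(((2*n)*0)*n) = 9*(0*n) = 9*0 = 0)
1/(24110 + t) - Q(98) = 1/(24110 - 19731) - 1*0 = 1/4379 + 0 = 1/4379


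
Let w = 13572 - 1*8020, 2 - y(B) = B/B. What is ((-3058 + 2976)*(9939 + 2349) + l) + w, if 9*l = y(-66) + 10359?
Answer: -9008216/9 ≈ -1.0009e+6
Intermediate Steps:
y(B) = 1 (y(B) = 2 - B/B = 2 - 1*1 = 2 - 1 = 1)
l = 10360/9 (l = (1 + 10359)/9 = (⅑)*10360 = 10360/9 ≈ 1151.1)
w = 5552 (w = 13572 - 8020 = 5552)
((-3058 + 2976)*(9939 + 2349) + l) + w = ((-3058 + 2976)*(9939 + 2349) + 10360/9) + 5552 = (-82*12288 + 10360/9) + 5552 = (-1007616 + 10360/9) + 5552 = -9058184/9 + 5552 = -9008216/9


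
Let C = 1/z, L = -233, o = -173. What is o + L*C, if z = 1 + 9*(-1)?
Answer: -1151/8 ≈ -143.88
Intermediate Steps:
z = -8 (z = 1 - 9 = -8)
C = -1/8 (C = 1/(-8) = -1/8 ≈ -0.12500)
o + L*C = -173 - 233*(-1/8) = -173 + 233/8 = -1151/8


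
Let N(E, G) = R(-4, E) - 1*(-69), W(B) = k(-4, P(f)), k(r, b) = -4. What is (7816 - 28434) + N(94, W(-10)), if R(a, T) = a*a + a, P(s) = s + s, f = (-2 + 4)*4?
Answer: -20537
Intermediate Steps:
f = 8 (f = 2*4 = 8)
P(s) = 2*s
R(a, T) = a + a² (R(a, T) = a² + a = a + a²)
W(B) = -4
N(E, G) = 81 (N(E, G) = -4*(1 - 4) - 1*(-69) = -4*(-3) + 69 = 12 + 69 = 81)
(7816 - 28434) + N(94, W(-10)) = (7816 - 28434) + 81 = -20618 + 81 = -20537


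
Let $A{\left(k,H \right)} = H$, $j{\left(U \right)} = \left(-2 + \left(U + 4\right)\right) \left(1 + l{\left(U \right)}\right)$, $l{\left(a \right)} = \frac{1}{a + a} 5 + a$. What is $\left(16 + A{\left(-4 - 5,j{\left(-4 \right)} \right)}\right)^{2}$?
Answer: $\frac{8649}{16} \approx 540.56$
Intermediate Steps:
$l{\left(a \right)} = a + \frac{5}{2 a}$ ($l{\left(a \right)} = \frac{1}{2 a} 5 + a = \frac{5}{2 a} + a = a + \frac{5}{2 a}$)
$j{\left(U \right)} = \left(2 + U\right) \left(1 + U + \frac{5}{2 U}\right)$ ($j{\left(U \right)} = \left(-2 + \left(U + 4\right)\right) \left(1 + \left(U + \frac{5}{2 U}\right)\right) = \left(-2 + \left(4 + U\right)\right) \left(1 + U + \frac{5}{2 U}\right) = \left(2 + U\right) \left(1 + U + \frac{5}{2 U}\right)$)
$\left(16 + A{\left(-4 - 5,j{\left(-4 \right)} \right)}\right)^{2} = \left(16 + \left(\frac{9}{2} + \left(-4\right)^{2} + 3 \left(-4\right) + \frac{5}{-4}\right)\right)^{2} = \left(16 + \left(\frac{9}{2} + 16 - 12 + 5 \left(- \frac{1}{4}\right)\right)\right)^{2} = \left(16 + \left(\frac{9}{2} + 16 - 12 - \frac{5}{4}\right)\right)^{2} = \left(16 + \frac{29}{4}\right)^{2} = \left(\frac{93}{4}\right)^{2} = \frac{8649}{16}$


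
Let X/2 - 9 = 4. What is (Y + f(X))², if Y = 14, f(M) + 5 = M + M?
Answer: 3721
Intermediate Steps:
X = 26 (X = 18 + 2*4 = 18 + 8 = 26)
f(M) = -5 + 2*M (f(M) = -5 + (M + M) = -5 + 2*M)
(Y + f(X))² = (14 + (-5 + 2*26))² = (14 + (-5 + 52))² = (14 + 47)² = 61² = 3721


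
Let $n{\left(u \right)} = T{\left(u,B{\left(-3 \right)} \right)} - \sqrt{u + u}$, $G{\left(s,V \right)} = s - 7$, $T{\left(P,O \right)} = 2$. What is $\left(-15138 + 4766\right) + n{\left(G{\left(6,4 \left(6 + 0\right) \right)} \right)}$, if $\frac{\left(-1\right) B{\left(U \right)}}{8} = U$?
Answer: $-10370 - i \sqrt{2} \approx -10370.0 - 1.4142 i$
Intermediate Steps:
$B{\left(U \right)} = - 8 U$
$G{\left(s,V \right)} = -7 + s$ ($G{\left(s,V \right)} = s - 7 = -7 + s$)
$n{\left(u \right)} = 2 - \sqrt{2} \sqrt{u}$ ($n{\left(u \right)} = 2 - \sqrt{u + u} = 2 - \sqrt{2 u} = 2 - \sqrt{2} \sqrt{u}$)
$\left(-15138 + 4766\right) + n{\left(G{\left(6,4 \left(6 + 0\right) \right)} \right)} = \left(-15138 + 4766\right) + \left(2 - \sqrt{2} \sqrt{-7 + 6}\right) = -10372 + \left(2 - \sqrt{2} \sqrt{-1}\right) = -10372 + \left(2 - \sqrt{2} i\right) = -10372 + \left(2 - i \sqrt{2}\right) = -10370 - i \sqrt{2}$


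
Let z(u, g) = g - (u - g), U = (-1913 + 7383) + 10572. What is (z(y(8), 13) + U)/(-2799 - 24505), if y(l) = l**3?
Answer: -3889/6826 ≈ -0.56973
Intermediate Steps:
U = 16042 (U = 5470 + 10572 = 16042)
z(u, g) = -u + 2*g (z(u, g) = g + (g - u) = -u + 2*g)
(z(y(8), 13) + U)/(-2799 - 24505) = ((-1*8**3 + 2*13) + 16042)/(-2799 - 24505) = ((-1*512 + 26) + 16042)/(-27304) = ((-512 + 26) + 16042)*(-1/27304) = (-486 + 16042)*(-1/27304) = 15556*(-1/27304) = -3889/6826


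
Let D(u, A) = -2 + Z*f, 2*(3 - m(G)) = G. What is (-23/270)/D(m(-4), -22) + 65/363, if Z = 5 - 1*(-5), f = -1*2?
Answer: 11953/65340 ≈ 0.18294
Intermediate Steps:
m(G) = 3 - G/2
f = -2
Z = 10 (Z = 5 + 5 = 10)
D(u, A) = -22 (D(u, A) = -2 + 10*(-2) = -2 - 20 = -22)
(-23/270)/D(m(-4), -22) + 65/363 = -23/270/(-22) + 65/363 = -23*1/270*(-1/22) + 65*(1/363) = -23/270*(-1/22) + 65/363 = 23/5940 + 65/363 = 11953/65340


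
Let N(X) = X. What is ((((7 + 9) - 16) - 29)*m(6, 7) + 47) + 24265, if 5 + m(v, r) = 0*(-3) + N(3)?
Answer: 24370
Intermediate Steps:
m(v, r) = -2 (m(v, r) = -5 + (0*(-3) + 3) = -5 + (0 + 3) = -5 + 3 = -2)
((((7 + 9) - 16) - 29)*m(6, 7) + 47) + 24265 = ((((7 + 9) - 16) - 29)*(-2) + 47) + 24265 = (((16 - 16) - 29)*(-2) + 47) + 24265 = ((0 - 29)*(-2) + 47) + 24265 = (-29*(-2) + 47) + 24265 = (58 + 47) + 24265 = 105 + 24265 = 24370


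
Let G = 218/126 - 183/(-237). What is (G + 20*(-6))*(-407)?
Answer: 238007902/4977 ≈ 47822.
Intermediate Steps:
G = 12454/4977 (G = 218*(1/126) - 183*(-1/237) = 109/63 + 61/79 = 12454/4977 ≈ 2.5023)
(G + 20*(-6))*(-407) = (12454/4977 + 20*(-6))*(-407) = (12454/4977 - 120)*(-407) = -584786/4977*(-407) = 238007902/4977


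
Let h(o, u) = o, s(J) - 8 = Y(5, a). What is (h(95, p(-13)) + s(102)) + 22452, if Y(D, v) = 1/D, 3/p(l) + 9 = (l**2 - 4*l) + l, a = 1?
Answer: 112776/5 ≈ 22555.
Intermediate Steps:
p(l) = 3/(-9 + l**2 - 3*l) (p(l) = 3/(-9 + ((l**2 - 4*l) + l)) = 3/(-9 + (l**2 - 3*l)) = 3/(-9 + l**2 - 3*l))
s(J) = 41/5 (s(J) = 8 + 1/5 = 41/5)
(h(95, p(-13)) + s(102)) + 22452 = (95 + 41/5) + 22452 = 516/5 + 22452 = 112776/5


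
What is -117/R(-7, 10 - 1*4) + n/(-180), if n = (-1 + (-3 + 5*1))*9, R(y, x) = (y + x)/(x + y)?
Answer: -2341/20 ≈ -117.05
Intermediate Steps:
R(y, x) = 1 (R(y, x) = (x + y)/(x + y) = 1)
n = 9 (n = (-1 + (-3 + 5))*9 = (-1 + 2)*9 = 1*9 = 9)
-117/R(-7, 10 - 1*4) + n/(-180) = -117/1 + 9/(-180) = -117*1 + 9*(-1/180) = -117 - 1/20 = -2341/20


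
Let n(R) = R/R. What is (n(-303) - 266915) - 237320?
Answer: -504234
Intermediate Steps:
n(R) = 1
(n(-303) - 266915) - 237320 = (1 - 266915) - 237320 = -266914 - 237320 = -504234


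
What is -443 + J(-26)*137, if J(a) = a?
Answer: -4005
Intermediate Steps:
-443 + J(-26)*137 = -443 - 26*137 = -443 - 3562 = -4005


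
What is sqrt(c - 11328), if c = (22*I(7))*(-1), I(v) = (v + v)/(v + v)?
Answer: 5*I*sqrt(454) ≈ 106.54*I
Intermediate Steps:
I(v) = 1 (I(v) = (2*v)/((2*v)) = (2*v)*(1/(2*v)) = 1)
c = -22 (c = (22*1)*(-1) = 22*(-1) = -22)
sqrt(c - 11328) = sqrt(-22 - 11328) = sqrt(-11350) = 5*I*sqrt(454)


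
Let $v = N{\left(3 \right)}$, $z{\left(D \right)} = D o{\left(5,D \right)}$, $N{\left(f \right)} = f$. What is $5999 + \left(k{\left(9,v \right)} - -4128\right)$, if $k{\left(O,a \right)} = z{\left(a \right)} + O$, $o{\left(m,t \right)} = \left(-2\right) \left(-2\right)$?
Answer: $10148$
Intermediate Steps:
$o{\left(m,t \right)} = 4$
$z{\left(D \right)} = 4 D$ ($z{\left(D \right)} = D 4 = 4 D$)
$v = 3$
$k{\left(O,a \right)} = O + 4 a$ ($k{\left(O,a \right)} = 4 a + O = O + 4 a$)
$5999 + \left(k{\left(9,v \right)} - -4128\right) = 5999 + \left(\left(9 + 4 \cdot 3\right) - -4128\right) = 5999 + \left(\left(9 + 12\right) + 4128\right) = 5999 + \left(21 + 4128\right) = 5999 + 4149 = 10148$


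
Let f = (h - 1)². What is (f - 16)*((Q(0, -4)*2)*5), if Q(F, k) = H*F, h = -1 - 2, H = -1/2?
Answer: 0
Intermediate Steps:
H = -½ (H = -1*½ = -½ ≈ -0.50000)
h = -3
Q(F, k) = -F/2
f = 16 (f = (-3 - 1)² = (-4)² = 16)
(f - 16)*((Q(0, -4)*2)*5) = (16 - 16)*((-½*0*2)*5) = 0*((0*2)*5) = 0*(0*5) = 0*0 = 0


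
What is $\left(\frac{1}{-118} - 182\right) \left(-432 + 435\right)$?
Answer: $- \frac{64431}{118} \approx -546.03$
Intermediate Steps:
$\left(\frac{1}{-118} - 182\right) \left(-432 + 435\right) = \left(- \frac{1}{118} - 182\right) 3 = \left(- \frac{21477}{118}\right) 3 = - \frac{64431}{118}$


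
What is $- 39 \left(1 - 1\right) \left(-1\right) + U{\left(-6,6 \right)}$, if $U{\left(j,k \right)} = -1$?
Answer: $-1$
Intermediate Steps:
$- 39 \left(1 - 1\right) \left(-1\right) + U{\left(-6,6 \right)} = - 39 \left(1 - 1\right) \left(-1\right) - 1 = - 39 \cdot 0 \left(-1\right) - 1 = \left(-39\right) 0 - 1 = 0 - 1 = -1$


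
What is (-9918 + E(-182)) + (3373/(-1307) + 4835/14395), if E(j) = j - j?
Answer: -37328423052/3762853 ≈ -9920.3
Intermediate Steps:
E(j) = 0
(-9918 + E(-182)) + (3373/(-1307) + 4835/14395) = (-9918 + 0) + (3373/(-1307) + 4835/14395) = -9918 + (3373*(-1/1307) + 4835*(1/14395)) = -9918 + (-3373/1307 + 967/2879) = -9918 - 8446998/3762853 = -37328423052/3762853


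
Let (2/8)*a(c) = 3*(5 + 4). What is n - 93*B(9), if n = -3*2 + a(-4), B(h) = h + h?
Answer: -1572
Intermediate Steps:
B(h) = 2*h
a(c) = 108 (a(c) = 4*(3*(5 + 4)) = 4*(3*9) = 4*27 = 108)
n = 102 (n = -3*2 + 108 = -6 + 108 = 102)
n - 93*B(9) = 102 - 186*9 = 102 - 93*18 = 102 - 1674 = -1572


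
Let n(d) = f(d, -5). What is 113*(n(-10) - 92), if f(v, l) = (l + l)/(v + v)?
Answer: -20679/2 ≈ -10340.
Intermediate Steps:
f(v, l) = l/v (f(v, l) = (2*l)/((2*v)) = (2*l)*(1/(2*v)) = l/v)
n(d) = -5/d
113*(n(-10) - 92) = 113*(-5/(-10) - 92) = 113*(-5*(-⅒) - 92) = 113*(½ - 92) = 113*(-183/2) = -20679/2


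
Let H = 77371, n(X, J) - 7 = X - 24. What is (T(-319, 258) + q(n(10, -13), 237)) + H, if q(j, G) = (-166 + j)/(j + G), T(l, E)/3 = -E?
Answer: 17617137/230 ≈ 76596.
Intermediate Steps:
n(X, J) = -17 + X (n(X, J) = 7 + (X - 24) = 7 + (-24 + X) = -17 + X)
T(l, E) = -3*E (T(l, E) = 3*(-E) = -3*E)
q(j, G) = (-166 + j)/(G + j)
(T(-319, 258) + q(n(10, -13), 237)) + H = (-3*258 + (-166 + (-17 + 10))/(237 + (-17 + 10))) + 77371 = (-774 + (-166 - 7)/(237 - 7)) + 77371 = (-774 - 173/230) + 77371 = -178193/230 + 77371 = 17617137/230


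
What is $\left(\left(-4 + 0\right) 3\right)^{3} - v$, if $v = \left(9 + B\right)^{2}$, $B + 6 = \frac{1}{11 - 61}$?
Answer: $- \frac{4342201}{2500} \approx -1736.9$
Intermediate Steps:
$B = - \frac{301}{50}$ ($B = -6 + \frac{1}{11 - 61} = -6 + \frac{1}{-50} = -6 - \frac{1}{50} = - \frac{301}{50} \approx -6.02$)
$v = \frac{22201}{2500}$ ($v = \left(9 - \frac{301}{50}\right)^{2} = \left(\frac{149}{50}\right)^{2} = \frac{22201}{2500} \approx 8.8804$)
$\left(\left(-4 + 0\right) 3\right)^{3} - v = \left(\left(-4 + 0\right) 3\right)^{3} - \frac{22201}{2500} = \left(\left(-4\right) 3\right)^{3} - \frac{22201}{2500} = \left(-12\right)^{3} - \frac{22201}{2500} = -1728 - \frac{22201}{2500} = - \frac{4342201}{2500}$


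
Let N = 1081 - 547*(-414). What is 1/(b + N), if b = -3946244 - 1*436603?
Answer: -1/4155308 ≈ -2.4066e-7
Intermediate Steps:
N = 227539 (N = 1081 + 226458 = 227539)
b = -4382847 (b = -3946244 - 436603 = -4382847)
1/(b + N) = 1/(-4382847 + 227539) = 1/(-4155308) = -1/4155308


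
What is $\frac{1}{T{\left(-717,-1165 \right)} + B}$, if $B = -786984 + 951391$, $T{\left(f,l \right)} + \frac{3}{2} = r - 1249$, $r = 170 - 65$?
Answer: $\frac{2}{326523} \approx 6.1251 \cdot 10^{-6}$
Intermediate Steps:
$r = 105$ ($r = 170 - 65 = 105$)
$T{\left(f,l \right)} = - \frac{2291}{2}$ ($T{\left(f,l \right)} = - \frac{3}{2} + \left(105 - 1249\right) = - \frac{3}{2} - 1144 = - \frac{2291}{2}$)
$B = 164407$
$\frac{1}{T{\left(-717,-1165 \right)} + B} = \frac{1}{- \frac{2291}{2} + 164407} = \frac{1}{\frac{326523}{2}} = \frac{2}{326523}$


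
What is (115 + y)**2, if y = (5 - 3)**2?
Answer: 14161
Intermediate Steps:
y = 4 (y = 2**2 = 4)
(115 + y)**2 = (115 + 4)**2 = 119**2 = 14161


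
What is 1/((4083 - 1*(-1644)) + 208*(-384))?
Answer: -1/74145 ≈ -1.3487e-5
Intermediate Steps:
1/((4083 - 1*(-1644)) + 208*(-384)) = 1/((4083 + 1644) - 79872) = 1/(5727 - 79872) = 1/(-74145) = -1/74145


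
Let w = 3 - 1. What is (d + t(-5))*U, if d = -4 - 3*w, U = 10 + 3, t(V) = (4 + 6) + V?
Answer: -65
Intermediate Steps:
w = 2
t(V) = 10 + V
U = 13
d = -10 (d = -4 - 3*2 = -4 - 6 = -10)
(d + t(-5))*U = (-10 + (10 - 5))*13 = (-10 + 5)*13 = -5*13 = -65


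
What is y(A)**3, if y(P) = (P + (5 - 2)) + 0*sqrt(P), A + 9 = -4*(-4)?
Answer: 1000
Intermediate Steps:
A = 7 (A = -9 - 4*(-4) = -9 + 16 = 7)
y(P) = 3 + P (y(P) = (P + 3) + 0 = (3 + P) + 0 = 3 + P)
y(A)**3 = (3 + 7)**3 = 10**3 = 1000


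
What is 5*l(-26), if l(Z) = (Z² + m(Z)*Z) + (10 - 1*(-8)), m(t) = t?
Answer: 6850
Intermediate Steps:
l(Z) = 18 + 2*Z² (l(Z) = (Z² + Z*Z) + (10 - 1*(-8)) = (Z² + Z²) + (10 + 8) = 2*Z² + 18 = 18 + 2*Z²)
5*l(-26) = 5*(18 + 2*(-26)²) = 5*(18 + 2*676) = 5*(18 + 1352) = 5*1370 = 6850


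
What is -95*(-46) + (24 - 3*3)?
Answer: 4385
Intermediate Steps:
-95*(-46) + (24 - 3*3) = 4370 + (24 - 1*9) = 4370 + (24 - 9) = 4370 + 15 = 4385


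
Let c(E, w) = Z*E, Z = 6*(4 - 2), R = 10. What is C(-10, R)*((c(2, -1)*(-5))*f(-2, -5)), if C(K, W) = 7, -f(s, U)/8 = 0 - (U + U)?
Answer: 67200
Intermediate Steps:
f(s, U) = 16*U (f(s, U) = -8*(0 - (U + U)) = -8*(0 - 2*U) = -(-16)*U = 16*U)
Z = 12 (Z = 6*2 = 12)
c(E, w) = 12*E
C(-10, R)*((c(2, -1)*(-5))*f(-2, -5)) = 7*(((12*2)*(-5))*(16*(-5))) = 7*((24*(-5))*(-80)) = 7*(-120*(-80)) = 7*9600 = 67200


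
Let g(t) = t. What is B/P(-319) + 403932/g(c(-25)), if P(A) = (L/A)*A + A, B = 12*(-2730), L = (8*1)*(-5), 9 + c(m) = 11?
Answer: 72538554/359 ≈ 2.0206e+5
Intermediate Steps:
c(m) = 2 (c(m) = -9 + 11 = 2)
L = -40 (L = 8*(-5) = -40)
B = -32760
P(A) = -40 + A (P(A) = (-40/A)*A + A = -40 + A)
B/P(-319) + 403932/g(c(-25)) = -32760/(-40 - 319) + 403932/2 = -32760/(-359) + 403932*(½) = -32760*(-1/359) + 201966 = 32760/359 + 201966 = 72538554/359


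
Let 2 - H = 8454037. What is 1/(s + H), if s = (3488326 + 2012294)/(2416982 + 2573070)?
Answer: -1247513/10546517189800 ≈ -1.1829e-7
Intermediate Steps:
H = -8454035 (H = 2 - 1*8454037 = 2 - 8454037 = -8454035)
s = 1375155/1247513 (s = 5500620/4990052 = 5500620*(1/4990052) = 1375155/1247513 ≈ 1.1023)
1/(s + H) = 1/(1375155/1247513 - 8454035) = 1/(-10546517189800/1247513) = -1247513/10546517189800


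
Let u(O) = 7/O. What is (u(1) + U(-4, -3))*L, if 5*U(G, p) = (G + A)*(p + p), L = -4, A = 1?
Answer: -212/5 ≈ -42.400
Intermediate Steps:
U(G, p) = 2*p*(1 + G)/5 (U(G, p) = ((G + 1)*(p + p))/5 = ((1 + G)*(2*p))/5 = (2*p*(1 + G))/5 = 2*p*(1 + G)/5)
(u(1) + U(-4, -3))*L = (7/1 + (2/5)*(-3)*(1 - 4))*(-4) = (7*1 + (2/5)*(-3)*(-3))*(-4) = (7 + 18/5)*(-4) = (53/5)*(-4) = -212/5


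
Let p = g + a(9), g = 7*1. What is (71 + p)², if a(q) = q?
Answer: 7569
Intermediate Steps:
g = 7
p = 16 (p = 7 + 9 = 16)
(71 + p)² = (71 + 16)² = 87² = 7569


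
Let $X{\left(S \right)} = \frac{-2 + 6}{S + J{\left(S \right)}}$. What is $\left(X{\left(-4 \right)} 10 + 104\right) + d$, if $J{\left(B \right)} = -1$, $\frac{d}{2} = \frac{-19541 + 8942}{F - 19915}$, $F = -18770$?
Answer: $\frac{1244986}{12895} \approx 96.548$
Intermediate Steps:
$d = \frac{7066}{12895}$ ($d = 2 \frac{-19541 + 8942}{-18770 - 19915} = 2 \left(- \frac{10599}{-38685}\right) = 2 \left(\left(-10599\right) \left(- \frac{1}{38685}\right)\right) = 2 \cdot \frac{3533}{12895} = \frac{7066}{12895} \approx 0.54796$)
$X{\left(S \right)} = \frac{4}{-1 + S}$ ($X{\left(S \right)} = \frac{-2 + 6}{S - 1} = \frac{4}{-1 + S}$)
$\left(X{\left(-4 \right)} 10 + 104\right) + d = \left(\frac{4}{-1 - 4} \cdot 10 + 104\right) + \frac{7066}{12895} = \left(\frac{4}{-5} \cdot 10 + 104\right) + \frac{7066}{12895} = \left(4 \left(- \frac{1}{5}\right) 10 + 104\right) + \frac{7066}{12895} = \left(\left(- \frac{4}{5}\right) 10 + 104\right) + \frac{7066}{12895} = \left(-8 + 104\right) + \frac{7066}{12895} = 96 + \frac{7066}{12895} = \frac{1244986}{12895}$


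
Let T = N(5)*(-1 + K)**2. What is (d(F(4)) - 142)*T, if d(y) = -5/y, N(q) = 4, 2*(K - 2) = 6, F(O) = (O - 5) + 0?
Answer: -8768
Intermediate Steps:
F(O) = -5 + O (F(O) = (-5 + O) + 0 = -5 + O)
K = 5 (K = 2 + (1/2)*6 = 2 + 3 = 5)
T = 64 (T = 4*(-1 + 5)**2 = 4*4**2 = 4*16 = 64)
(d(F(4)) - 142)*T = (-5/(-5 + 4) - 142)*64 = (-5/(-1) - 142)*64 = (-5*(-1) - 142)*64 = (5 - 142)*64 = -137*64 = -8768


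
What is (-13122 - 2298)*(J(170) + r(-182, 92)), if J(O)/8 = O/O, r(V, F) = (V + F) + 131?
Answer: -755580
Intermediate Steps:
r(V, F) = 131 + F + V (r(V, F) = (F + V) + 131 = 131 + F + V)
J(O) = 8 (J(O) = 8*(O/O) = 8*1 = 8)
(-13122 - 2298)*(J(170) + r(-182, 92)) = (-13122 - 2298)*(8 + (131 + 92 - 182)) = -15420*(8 + 41) = -15420*49 = -755580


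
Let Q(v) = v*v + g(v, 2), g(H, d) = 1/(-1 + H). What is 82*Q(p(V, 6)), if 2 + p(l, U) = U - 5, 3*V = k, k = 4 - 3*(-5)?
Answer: 41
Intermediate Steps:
k = 19 (k = 4 + 15 = 19)
V = 19/3 (V = (⅓)*19 = 19/3 ≈ 6.3333)
p(l, U) = -7 + U (p(l, U) = -2 + (U - 5) = -2 + (-5 + U) = -7 + U)
Q(v) = v² + 1/(-1 + v) (Q(v) = v*v + 1/(-1 + v) = v² + 1/(-1 + v))
82*Q(p(V, 6)) = 82*((1 + (-7 + 6)²*(-1 + (-7 + 6)))/(-1 + (-7 + 6))) = 82*((1 + (-1)²*(-1 - 1))/(-1 - 1)) = 82*((1 + 1*(-2))/(-2)) = 82*(-(1 - 2)/2) = 82*(-½*(-1)) = 82*(½) = 41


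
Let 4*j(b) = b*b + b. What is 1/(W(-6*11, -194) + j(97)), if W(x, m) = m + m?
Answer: 2/3977 ≈ 0.00050289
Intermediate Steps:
W(x, m) = 2*m
j(b) = b/4 + b²/4 (j(b) = (b*b + b)/4 = (b² + b)/4 = (b + b²)/4 = b/4 + b²/4)
1/(W(-6*11, -194) + j(97)) = 1/(2*(-194) + (¼)*97*(1 + 97)) = 1/(-388 + (¼)*97*98) = 1/(-388 + 4753/2) = 1/(3977/2) = 2/3977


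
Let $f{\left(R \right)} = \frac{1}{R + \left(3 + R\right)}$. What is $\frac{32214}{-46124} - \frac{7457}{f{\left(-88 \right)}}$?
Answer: $\frac{2288566975}{1774} \approx 1.2901 \cdot 10^{6}$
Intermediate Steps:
$f{\left(R \right)} = \frac{1}{3 + 2 R}$
$\frac{32214}{-46124} - \frac{7457}{f{\left(-88 \right)}} = \frac{32214}{-46124} - \frac{7457}{\frac{1}{3 + 2 \left(-88\right)}} = 32214 \left(- \frac{1}{46124}\right) - \frac{7457}{\frac{1}{3 - 176}} = - \frac{1239}{1774} - \frac{7457}{\frac{1}{-173}} = - \frac{1239}{1774} - \frac{7457}{- \frac{1}{173}} = - \frac{1239}{1774} - -1290061 = - \frac{1239}{1774} + 1290061 = \frac{2288566975}{1774}$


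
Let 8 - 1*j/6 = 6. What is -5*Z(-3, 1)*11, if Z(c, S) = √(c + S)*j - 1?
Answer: 55 - 660*I*√2 ≈ 55.0 - 933.38*I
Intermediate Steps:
j = 12 (j = 48 - 6*6 = 48 - 36 = 12)
Z(c, S) = -1 + 12*√(S + c) (Z(c, S) = √(c + S)*12 - 1 = √(S + c)*12 - 1 = 12*√(S + c) - 1 = -1 + 12*√(S + c))
-5*Z(-3, 1)*11 = -5*(-1 + 12*√(1 - 3))*11 = -5*(-1 + 12*√(-2))*11 = -5*(-1 + 12*(I*√2))*11 = -5*(-1 + 12*I*√2)*11 = (5 - 60*I*√2)*11 = 55 - 660*I*√2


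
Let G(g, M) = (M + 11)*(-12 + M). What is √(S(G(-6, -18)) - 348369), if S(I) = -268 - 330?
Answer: I*√348967 ≈ 590.73*I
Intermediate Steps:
G(g, M) = (-12 + M)*(11 + M) (G(g, M) = (11 + M)*(-12 + M) = (-12 + M)*(11 + M))
S(I) = -598
√(S(G(-6, -18)) - 348369) = √(-598 - 348369) = √(-348967) = I*√348967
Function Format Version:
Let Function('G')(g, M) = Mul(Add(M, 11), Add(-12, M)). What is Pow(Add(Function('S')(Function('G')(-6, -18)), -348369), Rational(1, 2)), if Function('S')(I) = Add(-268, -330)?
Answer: Mul(I, Pow(348967, Rational(1, 2))) ≈ Mul(590.73, I)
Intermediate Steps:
Function('G')(g, M) = Mul(Add(-12, M), Add(11, M)) (Function('G')(g, M) = Mul(Add(11, M), Add(-12, M)) = Mul(Add(-12, M), Add(11, M)))
Function('S')(I) = -598
Pow(Add(Function('S')(Function('G')(-6, -18)), -348369), Rational(1, 2)) = Pow(Add(-598, -348369), Rational(1, 2)) = Pow(-348967, Rational(1, 2)) = Mul(I, Pow(348967, Rational(1, 2)))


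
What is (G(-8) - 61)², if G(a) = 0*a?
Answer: 3721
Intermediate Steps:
G(a) = 0
(G(-8) - 61)² = (0 - 61)² = (-61)² = 3721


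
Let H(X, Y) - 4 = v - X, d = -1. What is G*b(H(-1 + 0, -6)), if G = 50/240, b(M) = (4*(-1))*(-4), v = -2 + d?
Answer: 10/3 ≈ 3.3333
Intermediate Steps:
v = -3 (v = -2 - 1 = -3)
H(X, Y) = 1 - X (H(X, Y) = 4 + (-3 - X) = 1 - X)
b(M) = 16 (b(M) = -4*(-4) = 16)
G = 5/24 (G = 50*(1/240) = 5/24 ≈ 0.20833)
G*b(H(-1 + 0, -6)) = (5/24)*16 = 10/3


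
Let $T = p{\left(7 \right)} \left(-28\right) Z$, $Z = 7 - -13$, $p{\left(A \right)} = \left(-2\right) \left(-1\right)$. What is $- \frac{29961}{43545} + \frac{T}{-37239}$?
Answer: $- \frac{355649093}{540524085} \approx -0.65797$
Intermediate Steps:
$p{\left(A \right)} = 2$
$Z = 20$ ($Z = 7 + 13 = 20$)
$T = -1120$ ($T = 2 \left(-28\right) 20 = \left(-56\right) 20 = -1120$)
$- \frac{29961}{43545} + \frac{T}{-37239} = - \frac{29961}{43545} - \frac{1120}{-37239} = \left(-29961\right) \frac{1}{43545} - - \frac{1120}{37239} = - \frac{9987}{14515} + \frac{1120}{37239} = - \frac{355649093}{540524085}$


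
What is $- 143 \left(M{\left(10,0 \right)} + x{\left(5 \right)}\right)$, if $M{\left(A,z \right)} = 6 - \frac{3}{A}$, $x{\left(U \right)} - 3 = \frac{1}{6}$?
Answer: $- \frac{19019}{15} \approx -1267.9$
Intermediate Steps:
$x{\left(U \right)} = \frac{19}{6}$ ($x{\left(U \right)} = 3 + \frac{1}{6} = \frac{19}{6}$)
$M{\left(A,z \right)} = 6 - \frac{3}{A}$
$- 143 \left(M{\left(10,0 \right)} + x{\left(5 \right)}\right) = - 143 \left(\left(6 - \frac{3}{10}\right) + \frac{19}{6}\right) = - 143 \left(\frac{57}{10} + \frac{19}{6}\right) = \left(-143\right) \frac{133}{15} = - \frac{19019}{15}$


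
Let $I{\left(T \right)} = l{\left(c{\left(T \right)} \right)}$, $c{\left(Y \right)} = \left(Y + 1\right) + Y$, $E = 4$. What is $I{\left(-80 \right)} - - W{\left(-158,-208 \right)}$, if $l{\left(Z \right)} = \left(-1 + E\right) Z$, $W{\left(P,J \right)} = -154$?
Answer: $-631$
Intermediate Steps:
$c{\left(Y \right)} = 1 + 2 Y$ ($c{\left(Y \right)} = \left(1 + Y\right) + Y = 1 + 2 Y$)
$l{\left(Z \right)} = 3 Z$ ($l{\left(Z \right)} = \left(-1 + 4\right) Z = 3 Z$)
$I{\left(T \right)} = 3 + 6 T$ ($I{\left(T \right)} = 3 \left(1 + 2 T\right) = 3 + 6 T$)
$I{\left(-80 \right)} - - W{\left(-158,-208 \right)} = \left(3 + 6 \left(-80\right)\right) - \left(-1\right) \left(-154\right) = \left(3 - 480\right) - 154 = -477 - 154 = -631$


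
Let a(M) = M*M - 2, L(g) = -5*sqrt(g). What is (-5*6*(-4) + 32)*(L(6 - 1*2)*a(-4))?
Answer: -21280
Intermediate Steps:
a(M) = -2 + M**2 (a(M) = M**2 - 2 = -2 + M**2)
(-5*6*(-4) + 32)*(L(6 - 1*2)*a(-4)) = (-5*6*(-4) + 32)*((-5*sqrt(6 - 1*2))*(-2 + (-4)**2)) = (-30*(-4) + 32)*((-5*sqrt(6 - 2))*(-2 + 16)) = (120 + 32)*(-5*sqrt(4)*14) = 152*(-5*2*14) = 152*(-10*14) = 152*(-140) = -21280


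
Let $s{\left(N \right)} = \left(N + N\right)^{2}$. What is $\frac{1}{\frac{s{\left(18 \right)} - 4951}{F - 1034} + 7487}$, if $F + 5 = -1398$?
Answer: $\frac{2437}{18249474} \approx 0.00013354$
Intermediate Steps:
$F = -1403$ ($F = -5 - 1398 = -1403$)
$s{\left(N \right)} = 4 N^{2}$ ($s{\left(N \right)} = \left(2 N\right)^{2} = 4 N^{2}$)
$\frac{1}{\frac{s{\left(18 \right)} - 4951}{F - 1034} + 7487} = \frac{1}{\frac{4 \cdot 18^{2} - 4951}{-1403 - 1034} + 7487} = \frac{1}{\frac{4 \cdot 324 - 4951}{-2437} + 7487} = \frac{1}{\left(1296 - 4951\right) \left(- \frac{1}{2437}\right) + 7487} = \frac{1}{\left(-3655\right) \left(- \frac{1}{2437}\right) + 7487} = \frac{1}{\frac{3655}{2437} + 7487} = \frac{1}{\frac{18249474}{2437}} = \frac{2437}{18249474}$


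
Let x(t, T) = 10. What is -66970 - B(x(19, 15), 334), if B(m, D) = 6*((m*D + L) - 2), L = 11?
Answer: -87064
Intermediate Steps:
B(m, D) = 54 + 6*D*m (B(m, D) = 6*((m*D + 11) - 2) = 6*((D*m + 11) - 2) = 6*((11 + D*m) - 2) = 6*(9 + D*m) = 54 + 6*D*m)
-66970 - B(x(19, 15), 334) = -66970 - (54 + 6*334*10) = -66970 - (54 + 20040) = -66970 - 1*20094 = -66970 - 20094 = -87064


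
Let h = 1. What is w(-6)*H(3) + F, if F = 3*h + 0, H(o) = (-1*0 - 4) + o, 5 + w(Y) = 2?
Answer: 6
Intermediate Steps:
w(Y) = -3 (w(Y) = -5 + 2 = -3)
H(o) = -4 + o (H(o) = (0 - 4) + o = -4 + o)
F = 3 (F = 3*1 + 0 = 3 + 0 = 3)
w(-6)*H(3) + F = -3*(-4 + 3) + 3 = -3*(-1) + 3 = 3 + 3 = 6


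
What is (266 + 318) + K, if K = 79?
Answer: 663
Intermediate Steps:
(266 + 318) + K = (266 + 318) + 79 = 584 + 79 = 663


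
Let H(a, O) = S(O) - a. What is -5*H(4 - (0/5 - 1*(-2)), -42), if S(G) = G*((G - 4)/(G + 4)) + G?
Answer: 9010/19 ≈ 474.21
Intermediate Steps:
S(G) = G + G*(-4 + G)/(4 + G) (S(G) = G*((-4 + G)/(4 + G)) + G = G*(-4 + G)/(4 + G) + G = G + G*(-4 + G)/(4 + G))
H(a, O) = -a + 2*O²/(4 + O) (H(a, O) = 2*O²/(4 + O) - a = -a + 2*O²/(4 + O))
-5*H(4 - (0/5 - 1*(-2)), -42) = -5*(2*(-42)² - (4 - (0/5 - 1*(-2)))*(4 - 42))/(4 - 42) = -5*(2*1764 - 1*(4 - (0*(⅕) + 2))*(-38))/(-38) = -(-5)*(3528 - 1*(4 - (0 + 2))*(-38))/38 = -(-5)*(3528 - 1*(4 - 1*2)*(-38))/38 = -(-5)*(3528 - 1*(4 - 2)*(-38))/38 = -(-5)*(3528 - 1*2*(-38))/38 = -(-5)*(3528 + 76)/38 = -(-5)*3604/38 = -5*(-1802/19) = 9010/19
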